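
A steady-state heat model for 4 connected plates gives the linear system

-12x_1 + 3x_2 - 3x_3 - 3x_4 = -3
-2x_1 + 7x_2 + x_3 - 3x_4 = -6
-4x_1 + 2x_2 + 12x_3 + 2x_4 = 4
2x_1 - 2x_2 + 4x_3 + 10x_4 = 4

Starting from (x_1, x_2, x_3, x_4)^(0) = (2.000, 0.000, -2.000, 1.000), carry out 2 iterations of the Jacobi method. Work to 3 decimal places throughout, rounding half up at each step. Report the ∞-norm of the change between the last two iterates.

Iteration 1:
  x_1 = (-3 - (3)·0.000 - (-3)·-2.000 - (-3)·1.000) / (-12) = 0.500
  x_2 = (-6 - (-2)·2.000 - (1)·-2.000 - (-3)·1.000) / (7) = 0.429
  x_3 = (4 - (-4)·2.000 - (2)·0.000 - (2)·1.000) / (12) = 0.833
  x_4 = (4 - (2)·2.000 - (-2)·0.000 - (4)·-2.000) / (10) = 0.800
Iteration 2:
  x_1 = (-3 - (3)·0.429 - (-3)·0.833 - (-3)·0.800) / (-12) = -0.051
  x_2 = (-6 - (-2)·0.500 - (1)·0.833 - (-3)·0.800) / (7) = -0.490
  x_3 = (4 - (-4)·0.500 - (2)·0.429 - (2)·0.800) / (12) = 0.295
  x_4 = (4 - (2)·0.500 - (-2)·0.429 - (4)·0.833) / (10) = 0.053
Change: (-0.551, -0.919, -0.538, -0.747) → max |·| = 0.919

0.919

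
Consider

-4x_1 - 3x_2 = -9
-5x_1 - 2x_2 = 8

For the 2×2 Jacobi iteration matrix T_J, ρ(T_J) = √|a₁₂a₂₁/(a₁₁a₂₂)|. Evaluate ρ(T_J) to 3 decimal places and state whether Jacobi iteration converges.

1.369

a₁₂a₂₁/(a₁₁a₂₂) = (-3)·(-5) / ((-4)·(-2)) = 1.875000
ρ = √|1.875000| = √1.875000 = 1.369
ρ > 1, so Jacobi diverges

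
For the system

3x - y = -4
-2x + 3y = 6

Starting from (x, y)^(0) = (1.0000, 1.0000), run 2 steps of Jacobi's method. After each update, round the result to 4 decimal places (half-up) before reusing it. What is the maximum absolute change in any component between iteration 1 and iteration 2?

Iteration 1:
  x = (-4 - (-1)·1.0000) / (3) = -1.0000
  y = (6 - (-2)·1.0000) / (3) = 2.6667
Iteration 2:
  x = (-4 - (-1)·2.6667) / (3) = -0.4444
  y = (6 - (-2)·-1.0000) / (3) = 1.3333
Change: (0.5556, -1.3334) → max |·| = 1.3334

1.3334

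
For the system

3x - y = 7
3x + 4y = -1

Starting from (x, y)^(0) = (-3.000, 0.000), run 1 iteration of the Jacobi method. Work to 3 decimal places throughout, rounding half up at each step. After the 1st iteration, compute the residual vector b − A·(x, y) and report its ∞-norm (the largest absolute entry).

15.999

Iteration 1:
  x = (7 - (-1)·0.000) / (3) = 2.333
  y = (-1 - (3)·-3.000) / (4) = 2.000
Residual b − A·x = (2.001, -15.999); ∞-norm = 15.999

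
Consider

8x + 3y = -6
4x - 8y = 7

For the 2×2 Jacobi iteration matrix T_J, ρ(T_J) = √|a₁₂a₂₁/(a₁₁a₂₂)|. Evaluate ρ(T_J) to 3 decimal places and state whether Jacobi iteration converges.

a₁₂a₂₁/(a₁₁a₂₂) = (3)·(4) / ((8)·(-8)) = -0.187500
ρ = √|-0.187500| = √0.187500 = 0.433
ρ < 1, so Jacobi converges

0.433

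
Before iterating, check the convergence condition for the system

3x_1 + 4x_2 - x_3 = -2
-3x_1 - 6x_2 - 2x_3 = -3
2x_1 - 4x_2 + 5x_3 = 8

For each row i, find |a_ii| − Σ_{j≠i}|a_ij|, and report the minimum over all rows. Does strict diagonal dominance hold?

row 1: |3| − (4+1) = -2
row 2: |-6| − (3+2) = 1
row 3: |5| − (2+4) = -1
minimum over rows = -2 → not strictly diagonally dominant

-2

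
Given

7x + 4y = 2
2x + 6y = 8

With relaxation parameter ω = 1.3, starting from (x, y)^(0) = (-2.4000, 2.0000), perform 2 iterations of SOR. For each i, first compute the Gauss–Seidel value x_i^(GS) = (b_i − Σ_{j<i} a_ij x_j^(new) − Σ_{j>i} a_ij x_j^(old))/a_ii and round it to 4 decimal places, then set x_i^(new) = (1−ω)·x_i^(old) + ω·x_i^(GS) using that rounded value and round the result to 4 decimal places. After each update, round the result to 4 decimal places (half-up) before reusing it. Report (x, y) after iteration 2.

Iteration 1:
  x: GS value = (2 - (4)·2.0000) / (7) = -0.8571;  x ← (1−ω)·-2.4000 + ω·-0.8571 = -0.3942
  y: GS value = (8 - (2)·-0.3942) / (6) = 1.4647;  y ← (1−ω)·2.0000 + ω·1.4647 = 1.3041
Iteration 2:
  x: GS value = (2 - (4)·1.3041) / (7) = -0.4595;  x ← (1−ω)·-0.3942 + ω·-0.4595 = -0.4791
  y: GS value = (8 - (2)·-0.4791) / (6) = 1.4930;  y ← (1−ω)·1.3041 + ω·1.4930 = 1.5497

(-0.4791, 1.5497)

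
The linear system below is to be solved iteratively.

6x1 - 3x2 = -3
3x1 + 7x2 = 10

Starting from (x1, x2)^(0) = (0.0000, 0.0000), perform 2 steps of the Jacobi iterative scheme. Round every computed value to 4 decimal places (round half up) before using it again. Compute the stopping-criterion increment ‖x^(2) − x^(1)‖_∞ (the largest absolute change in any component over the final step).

0.7143

Iteration 1:
  x1 = (-3 - (-3)·0.0000) / (6) = -0.5000
  x2 = (10 - (3)·0.0000) / (7) = 1.4286
Iteration 2:
  x1 = (-3 - (-3)·1.4286) / (6) = 0.2143
  x2 = (10 - (3)·-0.5000) / (7) = 1.6429
Change: (0.7143, 0.2143) → max |·| = 0.7143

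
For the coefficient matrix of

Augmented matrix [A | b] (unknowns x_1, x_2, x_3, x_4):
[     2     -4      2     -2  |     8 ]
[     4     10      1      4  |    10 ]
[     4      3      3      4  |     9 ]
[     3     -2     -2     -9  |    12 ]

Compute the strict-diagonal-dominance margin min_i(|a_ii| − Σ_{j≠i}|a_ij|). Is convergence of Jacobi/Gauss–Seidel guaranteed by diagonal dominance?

-8

row 1: |2| − (4+2+2) = -6
row 2: |10| − (4+1+4) = 1
row 3: |3| − (4+3+4) = -8
row 4: |-9| − (3+2+2) = 2
minimum over rows = -8 → not strictly diagonally dominant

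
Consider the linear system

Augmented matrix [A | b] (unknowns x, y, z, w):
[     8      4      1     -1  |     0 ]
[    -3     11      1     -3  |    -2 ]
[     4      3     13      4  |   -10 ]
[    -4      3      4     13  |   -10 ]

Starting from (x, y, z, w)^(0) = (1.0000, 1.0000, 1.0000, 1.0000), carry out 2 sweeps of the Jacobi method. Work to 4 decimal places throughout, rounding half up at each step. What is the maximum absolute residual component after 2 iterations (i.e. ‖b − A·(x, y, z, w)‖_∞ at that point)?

2.1332

Iteration 1:
  x = (0 - (4)·1.0000 - (1)·1.0000 - (-1)·1.0000) / (8) = -0.5000
  y = (-2 - (-3)·1.0000 - (1)·1.0000 - (-3)·1.0000) / (11) = 0.2727
  z = (-10 - (4)·1.0000 - (3)·1.0000 - (4)·1.0000) / (13) = -1.6154
  w = (-10 - (-4)·1.0000 - (3)·1.0000 - (4)·1.0000) / (13) = -1.0000
Iteration 2:
  x = (0 - (4)·0.2727 - (1)·-1.6154 - (-1)·-1.0000) / (8) = -0.0594
  y = (-2 - (-3)·-0.5000 - (1)·-1.6154 - (-3)·-1.0000) / (11) = -0.4441
  z = (-10 - (4)·-0.5000 - (3)·0.2727 - (4)·-1.0000) / (13) = -0.3706
  w = (-10 - (-4)·-0.5000 - (3)·0.2727 - (4)·-1.6154) / (13) = -0.4890
Residual b − A·x = (2.1332, 1.6105, -1.6563, -1.0659); ∞-norm = 2.1332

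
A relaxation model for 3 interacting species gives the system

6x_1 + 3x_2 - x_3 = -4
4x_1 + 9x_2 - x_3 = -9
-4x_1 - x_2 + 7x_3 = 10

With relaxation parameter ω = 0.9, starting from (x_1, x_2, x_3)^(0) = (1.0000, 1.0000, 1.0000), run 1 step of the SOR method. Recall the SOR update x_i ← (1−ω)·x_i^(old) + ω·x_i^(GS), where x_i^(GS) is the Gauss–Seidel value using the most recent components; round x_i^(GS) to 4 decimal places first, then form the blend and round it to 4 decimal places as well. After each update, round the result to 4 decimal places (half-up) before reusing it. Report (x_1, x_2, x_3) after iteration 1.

Iteration 1:
  x_1: GS value = (-4 - (3)·1.0000 - (-1)·1.0000) / (6) = -1.0000;  x_1 ← (1−ω)·1.0000 + ω·-1.0000 = -0.8000
  x_2: GS value = (-9 - (4)·-0.8000 - (-1)·1.0000) / (9) = -0.5333;  x_2 ← (1−ω)·1.0000 + ω·-0.5333 = -0.3800
  x_3: GS value = (10 - (-4)·-0.8000 - (-1)·-0.3800) / (7) = 0.9171;  x_3 ← (1−ω)·1.0000 + ω·0.9171 = 0.9254

(-0.8000, -0.3800, 0.9254)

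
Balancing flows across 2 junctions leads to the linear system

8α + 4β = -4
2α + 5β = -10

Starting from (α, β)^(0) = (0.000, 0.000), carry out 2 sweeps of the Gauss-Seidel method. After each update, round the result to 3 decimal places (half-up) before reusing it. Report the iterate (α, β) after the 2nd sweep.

Iteration 1:
  α = (-4 - (4)·0.000) / (8) = -0.500
  β = (-10 - (2)·-0.500) / (5) = -1.800
Iteration 2:
  α = (-4 - (4)·-1.800) / (8) = 0.400
  β = (-10 - (2)·0.400) / (5) = -2.160

(0.400, -2.160)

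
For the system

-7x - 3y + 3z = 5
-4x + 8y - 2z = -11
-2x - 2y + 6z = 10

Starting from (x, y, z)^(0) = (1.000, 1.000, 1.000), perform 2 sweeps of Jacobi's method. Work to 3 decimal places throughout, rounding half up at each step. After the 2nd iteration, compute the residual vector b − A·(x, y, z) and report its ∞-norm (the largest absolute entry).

Iteration 1:
  x = (5 - (-3)·1.000 - (3)·1.000) / (-7) = -0.714
  y = (-11 - (-4)·1.000 - (-2)·1.000) / (8) = -0.625
  z = (10 - (-2)·1.000 - (-2)·1.000) / (6) = 2.333
Iteration 2:
  x = (5 - (-3)·-0.625 - (3)·2.333) / (-7) = 0.553
  y = (-11 - (-4)·-0.714 - (-2)·2.333) / (8) = -1.149
  z = (10 - (-2)·-0.714 - (-2)·-0.625) / (6) = 1.220
Residual b − A·x = (1.764, 2.844, 1.488); ∞-norm = 2.844

2.844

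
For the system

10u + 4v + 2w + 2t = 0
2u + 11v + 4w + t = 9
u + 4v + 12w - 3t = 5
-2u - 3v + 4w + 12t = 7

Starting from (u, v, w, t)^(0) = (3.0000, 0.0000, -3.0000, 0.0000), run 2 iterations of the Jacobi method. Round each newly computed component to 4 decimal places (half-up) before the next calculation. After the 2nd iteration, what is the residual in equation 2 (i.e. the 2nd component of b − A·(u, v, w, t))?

Iteration 1:
  u = (0 - (4)·0.0000 - (2)·-3.0000 - (2)·0.0000) / (10) = 0.6000
  v = (9 - (2)·3.0000 - (4)·-3.0000 - (1)·0.0000) / (11) = 1.3636
  w = (5 - (1)·3.0000 - (4)·0.0000 - (-3)·0.0000) / (12) = 0.1667
  t = (7 - (-2)·3.0000 - (-3)·0.0000 - (4)·-3.0000) / (12) = 2.0833
Iteration 2:
  u = (0 - (4)·1.3636 - (2)·0.1667 - (2)·2.0833) / (10) = -0.9954
  v = (9 - (2)·0.6000 - (4)·0.1667 - (1)·2.0833) / (11) = 0.4591
  w = (5 - (1)·0.6000 - (4)·1.3636 - (-3)·2.0833) / (12) = 0.4330
  t = (7 - (-2)·0.6000 - (-3)·1.3636 - (4)·0.1667) / (12) = 0.9687
Residual b − A·x = (5.3142, 3.2400, 1.8691, -6.9699)

3.2400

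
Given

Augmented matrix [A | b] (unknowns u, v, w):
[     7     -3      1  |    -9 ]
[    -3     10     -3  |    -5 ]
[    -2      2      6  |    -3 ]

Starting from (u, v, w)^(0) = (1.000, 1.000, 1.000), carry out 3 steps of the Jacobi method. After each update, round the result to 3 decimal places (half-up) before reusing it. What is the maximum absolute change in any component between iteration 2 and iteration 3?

Iteration 1:
  u = (-9 - (-3)·1.000 - (1)·1.000) / (7) = -1.000
  v = (-5 - (-3)·1.000 - (-3)·1.000) / (10) = 0.100
  w = (-3 - (-2)·1.000 - (2)·1.000) / (6) = -0.500
Iteration 2:
  u = (-9 - (-3)·0.100 - (1)·-0.500) / (7) = -1.171
  v = (-5 - (-3)·-1.000 - (-3)·-0.500) / (10) = -0.950
  w = (-3 - (-2)·-1.000 - (2)·0.100) / (6) = -0.867
Iteration 3:
  u = (-9 - (-3)·-0.950 - (1)·-0.867) / (7) = -1.569
  v = (-5 - (-3)·-1.171 - (-3)·-0.867) / (10) = -1.111
  w = (-3 - (-2)·-1.171 - (2)·-0.950) / (6) = -0.574
Change: (-0.398, -0.161, 0.293) → max |·| = 0.398

0.398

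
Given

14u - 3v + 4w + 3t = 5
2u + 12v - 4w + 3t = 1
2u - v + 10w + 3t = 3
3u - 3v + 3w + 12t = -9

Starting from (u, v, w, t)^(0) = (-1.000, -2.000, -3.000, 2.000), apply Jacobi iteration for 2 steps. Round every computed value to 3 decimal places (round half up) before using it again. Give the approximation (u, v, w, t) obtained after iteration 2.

Iteration 1:
  u = (5 - (-3)·-2.000 - (4)·-3.000 - (3)·2.000) / (14) = 0.357
  v = (1 - (2)·-1.000 - (-4)·-3.000 - (3)·2.000) / (12) = -1.250
  w = (3 - (2)·-1.000 - (-1)·-2.000 - (3)·2.000) / (10) = -0.300
  t = (-9 - (3)·-1.000 - (-3)·-2.000 - (3)·-3.000) / (12) = -0.250
Iteration 2:
  u = (5 - (-3)·-1.250 - (4)·-0.300 - (3)·-0.250) / (14) = 0.229
  v = (1 - (2)·0.357 - (-4)·-0.300 - (3)·-0.250) / (12) = -0.014
  w = (3 - (2)·0.357 - (-1)·-1.250 - (3)·-0.250) / (10) = 0.179
  t = (-9 - (3)·0.357 - (-3)·-1.250 - (3)·-0.300) / (12) = -1.077

(0.229, -0.014, 0.179, -1.077)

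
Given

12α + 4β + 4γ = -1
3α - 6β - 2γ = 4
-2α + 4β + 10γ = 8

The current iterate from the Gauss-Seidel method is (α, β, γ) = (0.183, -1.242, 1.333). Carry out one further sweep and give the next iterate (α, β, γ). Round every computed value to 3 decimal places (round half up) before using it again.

(-0.114, -1.168, 1.244)

One sweep:
  α = (-1 - (4)·-1.242 - (4)·1.333) / (12) = -0.114
  β = (4 - (3)·-0.114 - (-2)·1.333) / (-6) = -1.168
  γ = (8 - (-2)·-0.114 - (4)·-1.168) / (10) = 1.244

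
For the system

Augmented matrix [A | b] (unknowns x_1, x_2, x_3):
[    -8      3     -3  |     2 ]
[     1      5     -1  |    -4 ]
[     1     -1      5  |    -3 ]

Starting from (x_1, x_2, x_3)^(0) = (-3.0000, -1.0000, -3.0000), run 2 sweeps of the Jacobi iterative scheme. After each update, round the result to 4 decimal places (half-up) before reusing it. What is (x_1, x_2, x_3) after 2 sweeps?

Iteration 1:
  x_1 = (2 - (3)·-1.0000 - (-3)·-3.0000) / (-8) = 0.5000
  x_2 = (-4 - (1)·-3.0000 - (-1)·-3.0000) / (5) = -0.8000
  x_3 = (-3 - (1)·-3.0000 - (-1)·-1.0000) / (5) = -0.2000
Iteration 2:
  x_1 = (2 - (3)·-0.8000 - (-3)·-0.2000) / (-8) = -0.4750
  x_2 = (-4 - (1)·0.5000 - (-1)·-0.2000) / (5) = -0.9400
  x_3 = (-3 - (1)·0.5000 - (-1)·-0.8000) / (5) = -0.8600

(-0.4750, -0.9400, -0.8600)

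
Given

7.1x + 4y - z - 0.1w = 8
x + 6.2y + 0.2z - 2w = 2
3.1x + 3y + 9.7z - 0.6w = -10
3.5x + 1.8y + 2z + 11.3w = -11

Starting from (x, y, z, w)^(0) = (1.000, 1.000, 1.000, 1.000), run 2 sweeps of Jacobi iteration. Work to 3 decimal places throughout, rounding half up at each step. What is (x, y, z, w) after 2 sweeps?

Iteration 1:
  x = (8 - (4)·1.000 - (-1)·1.000 - (-0.1)·1.000) / (7.1) = 0.718
  y = (2 - (1)·1.000 - (0.2)·1.000 - (-2)·1.000) / (6.2) = 0.452
  z = (-10 - (3.1)·1.000 - (3)·1.000 - (-0.6)·1.000) / (9.7) = -1.598
  w = (-11 - (3.5)·1.000 - (1.8)·1.000 - (2)·1.000) / (11.3) = -1.619
Iteration 2:
  x = (8 - (4)·0.452 - (-1)·-1.598 - (-0.1)·-1.619) / (7.1) = 0.624
  y = (2 - (1)·0.718 - (0.2)·-1.598 - (-2)·-1.619) / (6.2) = -0.264
  z = (-10 - (3.1)·0.718 - (3)·0.452 - (-0.6)·-1.619) / (9.7) = -1.500
  w = (-11 - (3.5)·0.718 - (1.8)·0.452 - (2)·-1.598) / (11.3) = -0.985

(0.624, -0.264, -1.500, -0.985)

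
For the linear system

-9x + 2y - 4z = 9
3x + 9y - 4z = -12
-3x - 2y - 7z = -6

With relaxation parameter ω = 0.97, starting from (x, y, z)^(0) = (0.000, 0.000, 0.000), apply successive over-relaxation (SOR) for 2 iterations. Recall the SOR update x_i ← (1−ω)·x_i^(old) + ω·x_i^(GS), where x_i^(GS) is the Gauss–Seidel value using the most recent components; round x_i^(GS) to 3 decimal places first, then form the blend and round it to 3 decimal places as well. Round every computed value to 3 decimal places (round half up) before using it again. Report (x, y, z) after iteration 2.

Iteration 1:
  x: GS value = (9 - (2)·0.000 - (-4)·0.000) / (-9) = -1.000;  x ← (1−ω)·0.000 + ω·-1.000 = -0.970
  y: GS value = (-12 - (3)·-0.970 - (-4)·0.000) / (9) = -1.010;  y ← (1−ω)·0.000 + ω·-1.010 = -0.980
  z: GS value = (-6 - (-3)·-0.970 - (-2)·-0.980) / (-7) = 1.553;  z ← (1−ω)·0.000 + ω·1.553 = 1.506
Iteration 2:
  x: GS value = (9 - (2)·-0.980 - (-4)·1.506) / (-9) = -1.887;  x ← (1−ω)·-0.970 + ω·-1.887 = -1.859
  y: GS value = (-12 - (3)·-1.859 - (-4)·1.506) / (9) = -0.044;  y ← (1−ω)·-0.980 + ω·-0.044 = -0.072
  z: GS value = (-6 - (-3)·-1.859 - (-2)·-0.072) / (-7) = 1.674;  z ← (1−ω)·1.506 + ω·1.674 = 1.669

(-1.859, -0.072, 1.669)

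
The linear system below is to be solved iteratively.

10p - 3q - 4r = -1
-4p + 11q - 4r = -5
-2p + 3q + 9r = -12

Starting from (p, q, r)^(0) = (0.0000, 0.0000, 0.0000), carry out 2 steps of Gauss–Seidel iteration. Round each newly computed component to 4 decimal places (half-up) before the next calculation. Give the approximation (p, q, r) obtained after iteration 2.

(-0.7240, -1.1512, -1.1105)

Iteration 1:
  p = (-1 - (-3)·0.0000 - (-4)·0.0000) / (10) = -0.1000
  q = (-5 - (-4)·-0.1000 - (-4)·0.0000) / (11) = -0.4909
  r = (-12 - (-2)·-0.1000 - (3)·-0.4909) / (9) = -1.1919
Iteration 2:
  p = (-1 - (-3)·-0.4909 - (-4)·-1.1919) / (10) = -0.7240
  q = (-5 - (-4)·-0.7240 - (-4)·-1.1919) / (11) = -1.1512
  r = (-12 - (-2)·-0.7240 - (3)·-1.1512) / (9) = -1.1105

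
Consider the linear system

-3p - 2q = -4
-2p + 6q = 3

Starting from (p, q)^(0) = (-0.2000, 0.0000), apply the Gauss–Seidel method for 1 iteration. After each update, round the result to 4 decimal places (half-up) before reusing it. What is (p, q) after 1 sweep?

Iteration 1:
  p = (-4 - (-2)·0.0000) / (-3) = 1.3333
  q = (3 - (-2)·1.3333) / (6) = 0.9444

(1.3333, 0.9444)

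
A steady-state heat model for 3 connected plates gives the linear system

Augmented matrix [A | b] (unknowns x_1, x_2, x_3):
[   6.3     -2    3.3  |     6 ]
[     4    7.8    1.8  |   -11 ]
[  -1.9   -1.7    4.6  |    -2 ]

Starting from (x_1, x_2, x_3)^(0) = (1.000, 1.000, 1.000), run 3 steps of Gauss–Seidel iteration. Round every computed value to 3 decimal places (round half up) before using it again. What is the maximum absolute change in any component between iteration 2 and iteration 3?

Iteration 1:
  x_1 = (6 - (-2)·1.000 - (3.3)·1.000) / (6.3) = 0.746
  x_2 = (-11 - (4)·0.746 - (1.8)·1.000) / (7.8) = -2.024
  x_3 = (-2 - (-1.9)·0.746 - (-1.7)·-2.024) / (4.6) = -0.875
Iteration 2:
  x_1 = (6 - (-2)·-2.024 - (3.3)·-0.875) / (6.3) = 0.768
  x_2 = (-11 - (4)·0.768 - (1.8)·-0.875) / (7.8) = -1.602
  x_3 = (-2 - (-1.9)·0.768 - (-1.7)·-1.602) / (4.6) = -0.710
Iteration 3:
  x_1 = (6 - (-2)·-1.602 - (3.3)·-0.710) / (6.3) = 0.816
  x_2 = (-11 - (4)·0.816 - (1.8)·-0.710) / (7.8) = -1.665
  x_3 = (-2 - (-1.9)·0.816 - (-1.7)·-1.665) / (4.6) = -0.713
Change: (0.048, -0.063, -0.003) → max |·| = 0.063

0.063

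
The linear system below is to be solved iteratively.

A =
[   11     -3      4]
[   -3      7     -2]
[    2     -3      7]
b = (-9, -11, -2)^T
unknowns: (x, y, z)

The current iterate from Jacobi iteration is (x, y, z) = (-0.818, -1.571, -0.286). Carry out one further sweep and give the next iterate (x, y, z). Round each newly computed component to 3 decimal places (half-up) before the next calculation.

One sweep:
  x = (-9 - (-3)·-1.571 - (4)·-0.286) / (11) = -1.143
  y = (-11 - (-3)·-0.818 - (-2)·-0.286) / (7) = -2.004
  z = (-2 - (2)·-0.818 - (-3)·-1.571) / (7) = -0.725

(-1.143, -2.004, -0.725)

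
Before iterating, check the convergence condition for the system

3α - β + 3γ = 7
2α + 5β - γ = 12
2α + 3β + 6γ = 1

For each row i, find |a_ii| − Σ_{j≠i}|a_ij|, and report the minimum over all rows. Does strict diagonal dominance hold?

-1

row 1: |3| − (1+3) = -1
row 2: |5| − (2+1) = 2
row 3: |6| − (2+3) = 1
minimum over rows = -1 → not strictly diagonally dominant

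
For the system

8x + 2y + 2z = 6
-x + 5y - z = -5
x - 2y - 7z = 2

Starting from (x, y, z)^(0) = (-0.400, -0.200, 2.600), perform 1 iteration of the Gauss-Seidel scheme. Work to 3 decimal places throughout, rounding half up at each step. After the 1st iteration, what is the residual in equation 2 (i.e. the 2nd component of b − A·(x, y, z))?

-2.736

Iteration 1:
  x = (6 - (2)·-0.200 - (2)·2.600) / (8) = 0.150
  y = (-5 - (-1)·0.150 - (-1)·2.600) / (5) = -0.450
  z = (2 - (1)·0.150 - (-2)·-0.450) / (-7) = -0.136
Residual b − A·x = (5.972, -2.736, -0.002)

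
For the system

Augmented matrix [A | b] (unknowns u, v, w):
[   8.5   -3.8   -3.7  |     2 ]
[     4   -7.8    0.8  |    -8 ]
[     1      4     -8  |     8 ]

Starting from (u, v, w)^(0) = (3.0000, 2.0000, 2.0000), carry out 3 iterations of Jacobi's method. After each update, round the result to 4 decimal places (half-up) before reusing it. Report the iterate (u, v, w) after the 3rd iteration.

Iteration 1:
  u = (2 - (-3.8)·2.0000 - (-3.7)·2.0000) / (8.5) = 2.0000
  v = (-8 - (4)·3.0000 - (0.8)·2.0000) / (-7.8) = 2.7692
  w = (8 - (1)·3.0000 - (4)·2.0000) / (-8) = 0.3750
Iteration 2:
  u = (2 - (-3.8)·2.7692 - (-3.7)·0.3750) / (8.5) = 1.6365
  v = (-8 - (4)·2.0000 - (0.8)·0.3750) / (-7.8) = 2.0897
  w = (8 - (1)·2.0000 - (4)·2.7692) / (-8) = 0.6346
Iteration 3:
  u = (2 - (-3.8)·2.0897 - (-3.7)·0.6346) / (8.5) = 1.4458
  v = (-8 - (4)·1.6365 - (0.8)·0.6346) / (-7.8) = 1.9300
  w = (8 - (1)·1.6365 - (4)·2.0897) / (-8) = 0.2494

(1.4458, 1.9300, 0.2494)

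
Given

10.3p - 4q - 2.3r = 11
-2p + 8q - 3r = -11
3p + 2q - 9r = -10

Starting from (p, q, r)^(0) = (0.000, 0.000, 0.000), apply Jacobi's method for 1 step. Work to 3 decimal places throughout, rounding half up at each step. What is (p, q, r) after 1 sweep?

Iteration 1:
  p = (11 - (-4)·0.000 - (-2.3)·0.000) / (10.3) = 1.068
  q = (-11 - (-2)·0.000 - (-3)·0.000) / (8) = -1.375
  r = (-10 - (3)·0.000 - (2)·0.000) / (-9) = 1.111

(1.068, -1.375, 1.111)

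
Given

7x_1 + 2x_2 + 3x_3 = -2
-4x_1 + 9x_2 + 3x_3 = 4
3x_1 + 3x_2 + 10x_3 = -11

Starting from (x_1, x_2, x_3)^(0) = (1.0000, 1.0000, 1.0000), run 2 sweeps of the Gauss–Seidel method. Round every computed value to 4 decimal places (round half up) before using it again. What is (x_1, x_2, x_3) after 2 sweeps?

(0.1095, 0.7264, -1.3508)

Iteration 1:
  x_1 = (-2 - (2)·1.0000 - (3)·1.0000) / (7) = -1.0000
  x_2 = (4 - (-4)·-1.0000 - (3)·1.0000) / (9) = -0.3333
  x_3 = (-11 - (3)·-1.0000 - (3)·-0.3333) / (10) = -0.7000
Iteration 2:
  x_1 = (-2 - (2)·-0.3333 - (3)·-0.7000) / (7) = 0.1095
  x_2 = (4 - (-4)·0.1095 - (3)·-0.7000) / (9) = 0.7264
  x_3 = (-11 - (3)·0.1095 - (3)·0.7264) / (10) = -1.3508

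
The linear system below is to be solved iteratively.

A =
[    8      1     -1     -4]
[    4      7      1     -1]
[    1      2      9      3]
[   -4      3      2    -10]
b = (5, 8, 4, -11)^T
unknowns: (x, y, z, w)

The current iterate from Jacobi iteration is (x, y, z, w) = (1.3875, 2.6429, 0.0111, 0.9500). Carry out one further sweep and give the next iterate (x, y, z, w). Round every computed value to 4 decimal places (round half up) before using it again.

One sweep:
  x = (5 - (1)·2.6429 - (-1)·0.0111 - (-4)·0.9500) / (8) = 0.7710
  y = (8 - (4)·1.3875 - (1)·0.0111 - (-1)·0.9500) / (7) = 0.4841
  z = (4 - (1)·1.3875 - (2)·2.6429 - (3)·0.9500) / (9) = -0.6137
  w = (-11 - (-4)·1.3875 - (3)·2.6429 - (2)·0.0111) / (-10) = 1.3401

(0.7710, 0.4841, -0.6137, 1.3401)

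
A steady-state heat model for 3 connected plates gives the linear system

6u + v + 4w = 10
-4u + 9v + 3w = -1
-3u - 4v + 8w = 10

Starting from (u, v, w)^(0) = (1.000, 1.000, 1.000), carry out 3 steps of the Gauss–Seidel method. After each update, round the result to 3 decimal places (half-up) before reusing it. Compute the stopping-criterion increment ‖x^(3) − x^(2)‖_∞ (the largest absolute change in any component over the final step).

Iteration 1:
  u = (10 - (1)·1.000 - (4)·1.000) / (6) = 0.833
  v = (-1 - (-4)·0.833 - (3)·1.000) / (9) = -0.074
  w = (10 - (-3)·0.833 - (-4)·-0.074) / (8) = 1.525
Iteration 2:
  u = (10 - (1)·-0.074 - (4)·1.525) / (6) = 0.662
  v = (-1 - (-4)·0.662 - (3)·1.525) / (9) = -0.325
  w = (10 - (-3)·0.662 - (-4)·-0.325) / (8) = 1.336
Iteration 3:
  u = (10 - (1)·-0.325 - (4)·1.336) / (6) = 0.830
  v = (-1 - (-4)·0.830 - (3)·1.336) / (9) = -0.188
  w = (10 - (-3)·0.830 - (-4)·-0.188) / (8) = 1.467
Change: (0.168, 0.137, 0.131) → max |·| = 0.168

0.168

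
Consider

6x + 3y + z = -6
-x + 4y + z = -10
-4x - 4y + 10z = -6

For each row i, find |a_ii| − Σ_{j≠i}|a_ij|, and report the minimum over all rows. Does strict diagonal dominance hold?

2

row 1: |6| − (3+1) = 2
row 2: |4| − (1+1) = 2
row 3: |10| − (4+4) = 2
minimum over rows = 2 → strictly diagonally dominant (convergence guaranteed)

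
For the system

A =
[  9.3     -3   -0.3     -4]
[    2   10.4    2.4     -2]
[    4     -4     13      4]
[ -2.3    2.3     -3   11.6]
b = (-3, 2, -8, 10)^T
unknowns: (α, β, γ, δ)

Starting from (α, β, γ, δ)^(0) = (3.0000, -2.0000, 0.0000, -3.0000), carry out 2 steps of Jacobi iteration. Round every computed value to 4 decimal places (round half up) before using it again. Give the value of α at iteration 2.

Iteration 1:
  α = (-3 - (-3)·-2.0000 - (-0.3)·0.0000 - (-4)·-3.0000) / (9.3) = -2.2581
  β = (2 - (2)·3.0000 - (2.4)·0.0000 - (-2)·-3.0000) / (10.4) = -0.9615
  γ = (-8 - (4)·3.0000 - (-4)·-2.0000 - (4)·-3.0000) / (13) = -1.2308
  δ = (10 - (-2.3)·3.0000 - (2.3)·-2.0000 - (-3)·0.0000) / (11.6) = 1.8534
Iteration 2:
  α = (-3 - (-3)·-0.9615 - (-0.3)·-1.2308 - (-4)·1.8534) / (9.3) = 0.1247
  β = (2 - (2)·-2.2581 - (2.4)·-1.2308 - (-2)·1.8534) / (10.4) = 1.2670
  γ = (-8 - (4)·-2.2581 - (-4)·-0.9615 - (4)·1.8534) / (13) = -0.7867
  δ = (10 - (-2.3)·-2.2581 - (2.3)·-0.9615 - (-3)·-1.2308) / (11.6) = 0.2867

0.1247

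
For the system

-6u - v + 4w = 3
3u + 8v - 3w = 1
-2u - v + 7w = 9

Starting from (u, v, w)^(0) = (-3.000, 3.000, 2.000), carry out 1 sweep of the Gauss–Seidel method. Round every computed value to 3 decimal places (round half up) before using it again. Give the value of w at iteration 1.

Iteration 1:
  u = (3 - (-1)·3.000 - (4)·2.000) / (-6) = 0.333
  v = (1 - (3)·0.333 - (-3)·2.000) / (8) = 0.750
  w = (9 - (-2)·0.333 - (-1)·0.750) / (7) = 1.488

1.488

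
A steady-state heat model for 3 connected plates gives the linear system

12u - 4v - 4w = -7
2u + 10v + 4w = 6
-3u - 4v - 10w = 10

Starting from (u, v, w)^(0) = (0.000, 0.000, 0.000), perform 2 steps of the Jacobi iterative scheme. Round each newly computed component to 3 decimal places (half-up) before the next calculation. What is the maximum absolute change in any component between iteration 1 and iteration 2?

0.517

Iteration 1:
  u = (-7 - (-4)·0.000 - (-4)·0.000) / (12) = -0.583
  v = (6 - (2)·0.000 - (4)·0.000) / (10) = 0.600
  w = (10 - (-3)·0.000 - (-4)·0.000) / (-10) = -1.000
Iteration 2:
  u = (-7 - (-4)·0.600 - (-4)·-1.000) / (12) = -0.717
  v = (6 - (2)·-0.583 - (4)·-1.000) / (10) = 1.117
  w = (10 - (-3)·-0.583 - (-4)·0.600) / (-10) = -1.065
Change: (-0.134, 0.517, -0.065) → max |·| = 0.517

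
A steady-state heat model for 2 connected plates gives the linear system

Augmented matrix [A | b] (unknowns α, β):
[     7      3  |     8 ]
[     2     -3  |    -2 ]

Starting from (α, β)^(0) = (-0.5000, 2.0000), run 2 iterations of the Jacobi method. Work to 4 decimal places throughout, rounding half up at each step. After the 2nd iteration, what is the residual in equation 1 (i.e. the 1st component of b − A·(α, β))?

Iteration 1:
  α = (8 - (3)·2.0000) / (7) = 0.2857
  β = (-2 - (2)·-0.5000) / (-3) = 0.3333
Iteration 2:
  α = (8 - (3)·0.3333) / (7) = 1.0000
  β = (-2 - (2)·0.2857) / (-3) = 0.8571
Residual b − A·x = (-1.5713, -1.4287)

-1.5713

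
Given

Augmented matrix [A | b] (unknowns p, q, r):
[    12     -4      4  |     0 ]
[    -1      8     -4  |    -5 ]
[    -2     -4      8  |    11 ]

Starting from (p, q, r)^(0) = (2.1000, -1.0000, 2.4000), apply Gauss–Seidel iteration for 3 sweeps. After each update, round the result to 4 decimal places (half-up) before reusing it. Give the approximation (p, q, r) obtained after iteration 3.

(-0.4352, -0.0302, 1.2511)

Iteration 1:
  p = (0 - (-4)·-1.0000 - (4)·2.4000) / (12) = -1.1333
  q = (-5 - (-1)·-1.1333 - (-4)·2.4000) / (8) = 0.4333
  r = (11 - (-2)·-1.1333 - (-4)·0.4333) / (8) = 1.3083
Iteration 2:
  p = (0 - (-4)·0.4333 - (4)·1.3083) / (12) = -0.2917
  q = (-5 - (-1)·-0.2917 - (-4)·1.3083) / (8) = -0.0073
  r = (11 - (-2)·-0.2917 - (-4)·-0.0073) / (8) = 1.2984
Iteration 3:
  p = (0 - (-4)·-0.0073 - (4)·1.2984) / (12) = -0.4352
  q = (-5 - (-1)·-0.4352 - (-4)·1.2984) / (8) = -0.0302
  r = (11 - (-2)·-0.4352 - (-4)·-0.0302) / (8) = 1.2511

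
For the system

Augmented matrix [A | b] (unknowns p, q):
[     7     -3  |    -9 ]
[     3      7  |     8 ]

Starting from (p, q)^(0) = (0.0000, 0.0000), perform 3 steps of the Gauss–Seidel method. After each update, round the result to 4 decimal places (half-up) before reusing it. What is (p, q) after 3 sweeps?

Iteration 1:
  p = (-9 - (-3)·0.0000) / (7) = -1.2857
  q = (8 - (3)·-1.2857) / (7) = 1.6939
Iteration 2:
  p = (-9 - (-3)·1.6939) / (7) = -0.5598
  q = (8 - (3)·-0.5598) / (7) = 1.3828
Iteration 3:
  p = (-9 - (-3)·1.3828) / (7) = -0.6931
  q = (8 - (3)·-0.6931) / (7) = 1.4399

(-0.6931, 1.4399)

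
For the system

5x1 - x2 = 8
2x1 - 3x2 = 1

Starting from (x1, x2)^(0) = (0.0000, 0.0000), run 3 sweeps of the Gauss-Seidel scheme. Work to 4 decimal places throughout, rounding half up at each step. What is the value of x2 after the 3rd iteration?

Iteration 1:
  x1 = (8 - (-1)·0.0000) / (5) = 1.6000
  x2 = (1 - (2)·1.6000) / (-3) = 0.7333
Iteration 2:
  x1 = (8 - (-1)·0.7333) / (5) = 1.7467
  x2 = (1 - (2)·1.7467) / (-3) = 0.8311
Iteration 3:
  x1 = (8 - (-1)·0.8311) / (5) = 1.7662
  x2 = (1 - (2)·1.7662) / (-3) = 0.8441

0.8441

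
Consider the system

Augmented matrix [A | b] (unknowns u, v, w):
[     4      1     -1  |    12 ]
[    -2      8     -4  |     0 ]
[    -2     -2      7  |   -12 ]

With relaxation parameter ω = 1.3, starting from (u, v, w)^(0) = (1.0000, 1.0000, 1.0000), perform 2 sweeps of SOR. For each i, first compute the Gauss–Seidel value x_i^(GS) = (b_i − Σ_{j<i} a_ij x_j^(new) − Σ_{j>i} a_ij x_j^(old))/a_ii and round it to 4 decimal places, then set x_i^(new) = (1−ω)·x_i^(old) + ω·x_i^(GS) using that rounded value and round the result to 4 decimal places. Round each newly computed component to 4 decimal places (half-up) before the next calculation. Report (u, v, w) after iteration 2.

(2.1223, -0.1736, -1.3167)

Iteration 1:
  u: GS value = (12 - (1)·1.0000 - (-1)·1.0000) / (4) = 3.0000;  u ← (1−ω)·1.0000 + ω·3.0000 = 3.6000
  v: GS value = (0 - (-2)·3.6000 - (-4)·1.0000) / (8) = 1.4000;  v ← (1−ω)·1.0000 + ω·1.4000 = 1.5200
  w: GS value = (-12 - (-2)·3.6000 - (-2)·1.5200) / (7) = -0.2514;  w ← (1−ω)·1.0000 + ω·-0.2514 = -0.6268
Iteration 2:
  u: GS value = (12 - (1)·1.5200 - (-1)·-0.6268) / (4) = 2.4633;  u ← (1−ω)·3.6000 + ω·2.4633 = 2.1223
  v: GS value = (0 - (-2)·2.1223 - (-4)·-0.6268) / (8) = 0.2172;  v ← (1−ω)·1.5200 + ω·0.2172 = -0.1736
  w: GS value = (-12 - (-2)·2.1223 - (-2)·-0.1736) / (7) = -1.1575;  w ← (1−ω)·-0.6268 + ω·-1.1575 = -1.3167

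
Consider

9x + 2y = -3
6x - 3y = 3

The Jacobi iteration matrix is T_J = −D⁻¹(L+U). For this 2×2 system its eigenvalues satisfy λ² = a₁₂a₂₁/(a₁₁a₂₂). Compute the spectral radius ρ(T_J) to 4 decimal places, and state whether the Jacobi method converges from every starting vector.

0.6667

a₁₂a₂₁/(a₁₁a₂₂) = (2)·(6) / ((9)·(-3)) = -0.444444
ρ = √|-0.444444| = √0.444444 = 0.6667
ρ < 1, so Jacobi converges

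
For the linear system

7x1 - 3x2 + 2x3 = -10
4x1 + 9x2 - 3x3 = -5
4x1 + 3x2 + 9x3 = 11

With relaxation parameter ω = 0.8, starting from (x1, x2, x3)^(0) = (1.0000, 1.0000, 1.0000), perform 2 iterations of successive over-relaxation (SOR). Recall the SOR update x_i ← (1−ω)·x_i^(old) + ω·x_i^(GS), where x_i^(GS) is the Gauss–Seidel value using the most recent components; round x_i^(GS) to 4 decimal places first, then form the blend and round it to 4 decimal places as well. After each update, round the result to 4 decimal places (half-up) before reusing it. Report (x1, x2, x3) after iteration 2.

Iteration 1:
  x1: GS value = (-10 - (-3)·1.0000 - (2)·1.0000) / (7) = -1.2857;  x1 ← (1−ω)·1.0000 + ω·-1.2857 = -0.8286
  x2: GS value = (-5 - (4)·-0.8286 - (-3)·1.0000) / (9) = 0.1460;  x2 ← (1−ω)·1.0000 + ω·0.1460 = 0.3168
  x3: GS value = (11 - (4)·-0.8286 - (3)·0.3168) / (9) = 1.4849;  x3 ← (1−ω)·1.0000 + ω·1.4849 = 1.3879
Iteration 2:
  x1: GS value = (-10 - (-3)·0.3168 - (2)·1.3879) / (7) = -1.6893;  x1 ← (1−ω)·-0.8286 + ω·-1.6893 = -1.5172
  x2: GS value = (-5 - (4)·-1.5172 - (-3)·1.3879) / (9) = 0.5814;  x2 ← (1−ω)·0.3168 + ω·0.5814 = 0.5285
  x3: GS value = (11 - (4)·-1.5172 - (3)·0.5285) / (9) = 1.7204;  x3 ← (1−ω)·1.3879 + ω·1.7204 = 1.6539

(-1.5172, 0.5285, 1.6539)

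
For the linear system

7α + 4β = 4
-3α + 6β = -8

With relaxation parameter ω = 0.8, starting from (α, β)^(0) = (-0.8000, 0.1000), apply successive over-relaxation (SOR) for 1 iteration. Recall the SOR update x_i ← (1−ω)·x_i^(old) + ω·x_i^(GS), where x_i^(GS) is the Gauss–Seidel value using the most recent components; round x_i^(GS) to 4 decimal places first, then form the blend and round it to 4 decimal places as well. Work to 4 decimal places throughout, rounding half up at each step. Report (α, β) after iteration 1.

Iteration 1:
  α: GS value = (4 - (4)·0.1000) / (7) = 0.5143;  α ← (1−ω)·-0.8000 + ω·0.5143 = 0.2514
  β: GS value = (-8 - (-3)·0.2514) / (6) = -1.2076;  β ← (1−ω)·0.1000 + ω·-1.2076 = -0.9461

(0.2514, -0.9461)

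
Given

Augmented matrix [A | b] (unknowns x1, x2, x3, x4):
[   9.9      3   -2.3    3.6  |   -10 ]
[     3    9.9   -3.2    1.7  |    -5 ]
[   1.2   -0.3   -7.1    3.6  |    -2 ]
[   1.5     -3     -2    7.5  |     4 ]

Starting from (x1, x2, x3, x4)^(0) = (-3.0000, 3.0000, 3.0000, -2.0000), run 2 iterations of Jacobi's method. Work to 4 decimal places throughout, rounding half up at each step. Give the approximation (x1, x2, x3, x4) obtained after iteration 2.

(-2.9872, -1.3347, 1.7142, 0.9549)

Iteration 1:
  x1 = (-10 - (3)·3.0000 - (-2.3)·3.0000 - (3.6)·-2.0000) / (9.9) = -0.4949
  x2 = (-5 - (3)·-3.0000 - (-3.2)·3.0000 - (1.7)·-2.0000) / (9.9) = 1.7172
  x3 = (-2 - (1.2)·-3.0000 - (-0.3)·3.0000 - (3.6)·-2.0000) / (-7.1) = -1.3662
  x4 = (4 - (1.5)·-3.0000 - (-3)·3.0000 - (-2)·3.0000) / (7.5) = 3.1333
Iteration 2:
  x1 = (-10 - (3)·1.7172 - (-2.3)·-1.3662 - (3.6)·3.1333) / (9.9) = -2.9872
  x2 = (-5 - (3)·-0.4949 - (-3.2)·-1.3662 - (1.7)·3.1333) / (9.9) = -1.3347
  x3 = (-2 - (1.2)·-0.4949 - (-0.3)·1.7172 - (3.6)·3.1333) / (-7.1) = 1.7142
  x4 = (4 - (1.5)·-0.4949 - (-3)·1.7172 - (-2)·-1.3662) / (7.5) = 0.9549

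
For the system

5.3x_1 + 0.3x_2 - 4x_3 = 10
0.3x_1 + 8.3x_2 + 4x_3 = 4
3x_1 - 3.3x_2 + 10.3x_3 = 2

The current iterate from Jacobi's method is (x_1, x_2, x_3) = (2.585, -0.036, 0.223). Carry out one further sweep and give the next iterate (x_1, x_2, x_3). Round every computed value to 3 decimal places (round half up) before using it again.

(2.057, 0.281, -0.570)

One sweep:
  x_1 = (10 - (0.3)·-0.036 - (-4)·0.223) / (5.3) = 2.057
  x_2 = (4 - (0.3)·2.585 - (4)·0.223) / (8.3) = 0.281
  x_3 = (2 - (3)·2.585 - (-3.3)·-0.036) / (10.3) = -0.570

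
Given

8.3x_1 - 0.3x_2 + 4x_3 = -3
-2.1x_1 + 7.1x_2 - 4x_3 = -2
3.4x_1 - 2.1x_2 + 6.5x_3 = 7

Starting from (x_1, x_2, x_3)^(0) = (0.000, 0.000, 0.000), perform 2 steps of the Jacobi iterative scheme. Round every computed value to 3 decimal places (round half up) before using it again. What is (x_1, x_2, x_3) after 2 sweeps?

(-0.891, 0.218, 1.175)

Iteration 1:
  x_1 = (-3 - (-0.3)·0.000 - (4)·0.000) / (8.3) = -0.361
  x_2 = (-2 - (-2.1)·0.000 - (-4)·0.000) / (7.1) = -0.282
  x_3 = (7 - (3.4)·0.000 - (-2.1)·0.000) / (6.5) = 1.077
Iteration 2:
  x_1 = (-3 - (-0.3)·-0.282 - (4)·1.077) / (8.3) = -0.891
  x_2 = (-2 - (-2.1)·-0.361 - (-4)·1.077) / (7.1) = 0.218
  x_3 = (7 - (3.4)·-0.361 - (-2.1)·-0.282) / (6.5) = 1.175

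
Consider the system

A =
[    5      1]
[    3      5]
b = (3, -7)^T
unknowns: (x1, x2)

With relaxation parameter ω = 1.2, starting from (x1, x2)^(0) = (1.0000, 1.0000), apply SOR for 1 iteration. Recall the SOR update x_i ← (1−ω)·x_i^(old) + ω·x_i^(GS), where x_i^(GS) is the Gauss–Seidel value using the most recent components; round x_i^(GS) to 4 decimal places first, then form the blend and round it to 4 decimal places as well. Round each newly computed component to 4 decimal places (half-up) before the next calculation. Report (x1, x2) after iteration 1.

(0.2800, -2.0816)

Iteration 1:
  x1: GS value = (3 - (1)·1.0000) / (5) = 0.4000;  x1 ← (1−ω)·1.0000 + ω·0.4000 = 0.2800
  x2: GS value = (-7 - (3)·0.2800) / (5) = -1.5680;  x2 ← (1−ω)·1.0000 + ω·-1.5680 = -2.0816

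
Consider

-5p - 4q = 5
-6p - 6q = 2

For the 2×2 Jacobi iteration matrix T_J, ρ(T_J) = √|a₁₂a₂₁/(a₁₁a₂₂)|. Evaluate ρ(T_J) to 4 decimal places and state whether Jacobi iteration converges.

a₁₂a₂₁/(a₁₁a₂₂) = (-4)·(-6) / ((-5)·(-6)) = 0.800000
ρ = √|0.800000| = √0.800000 = 0.8944
ρ < 1, so Jacobi converges

0.8944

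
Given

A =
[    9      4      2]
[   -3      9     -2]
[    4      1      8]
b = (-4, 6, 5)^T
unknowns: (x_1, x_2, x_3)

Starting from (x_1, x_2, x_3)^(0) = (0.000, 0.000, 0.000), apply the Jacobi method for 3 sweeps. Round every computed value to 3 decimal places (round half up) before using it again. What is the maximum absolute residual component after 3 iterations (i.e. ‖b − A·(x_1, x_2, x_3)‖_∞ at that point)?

Iteration 1:
  x_1 = (-4 - (4)·0.000 - (2)·0.000) / (9) = -0.444
  x_2 = (6 - (-3)·0.000 - (-2)·0.000) / (9) = 0.667
  x_3 = (5 - (4)·0.000 - (1)·0.000) / (8) = 0.625
Iteration 2:
  x_1 = (-4 - (4)·0.667 - (2)·0.625) / (9) = -0.880
  x_2 = (6 - (-3)·-0.444 - (-2)·0.625) / (9) = 0.658
  x_3 = (5 - (4)·-0.444 - (1)·0.667) / (8) = 0.764
Iteration 3:
  x_1 = (-4 - (4)·0.658 - (2)·0.764) / (9) = -0.907
  x_2 = (6 - (-3)·-0.880 - (-2)·0.764) / (9) = 0.543
  x_3 = (5 - (4)·-0.880 - (1)·0.658) / (8) = 0.983
Residual b − A·x = (0.025, 0.358, 0.221); ∞-norm = 0.358

0.358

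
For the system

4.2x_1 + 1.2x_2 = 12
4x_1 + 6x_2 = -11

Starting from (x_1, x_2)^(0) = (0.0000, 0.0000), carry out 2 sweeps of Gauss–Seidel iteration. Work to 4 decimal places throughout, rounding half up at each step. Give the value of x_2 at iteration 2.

Iteration 1:
  x_1 = (12 - (1.2)·0.0000) / (4.2) = 2.8571
  x_2 = (-11 - (4)·2.8571) / (6) = -3.7381
Iteration 2:
  x_1 = (12 - (1.2)·-3.7381) / (4.2) = 3.9252
  x_2 = (-11 - (4)·3.9252) / (6) = -4.4501

-4.4501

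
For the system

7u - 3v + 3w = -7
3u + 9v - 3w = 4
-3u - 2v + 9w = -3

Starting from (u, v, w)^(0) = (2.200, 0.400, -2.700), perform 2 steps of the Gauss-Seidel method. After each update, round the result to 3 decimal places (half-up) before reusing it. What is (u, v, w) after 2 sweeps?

(-1.093, 0.692, -0.544)

Iteration 1:
  u = (-7 - (-3)·0.400 - (3)·-2.700) / (7) = 0.329
  v = (4 - (3)·0.329 - (-3)·-2.700) / (9) = -0.565
  w = (-3 - (-3)·0.329 - (-2)·-0.565) / (9) = -0.349
Iteration 2:
  u = (-7 - (-3)·-0.565 - (3)·-0.349) / (7) = -1.093
  v = (4 - (3)·-1.093 - (-3)·-0.349) / (9) = 0.692
  w = (-3 - (-3)·-1.093 - (-2)·0.692) / (9) = -0.544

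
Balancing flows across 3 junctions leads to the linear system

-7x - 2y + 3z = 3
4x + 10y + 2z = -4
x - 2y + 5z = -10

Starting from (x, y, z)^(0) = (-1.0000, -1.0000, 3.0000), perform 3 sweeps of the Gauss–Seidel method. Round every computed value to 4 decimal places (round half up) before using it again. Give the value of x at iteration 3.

Iteration 1:
  x = (3 - (-2)·-1.0000 - (3)·3.0000) / (-7) = 1.1429
  y = (-4 - (4)·1.1429 - (2)·3.0000) / (10) = -1.4572
  z = (-10 - (1)·1.1429 - (-2)·-1.4572) / (5) = -2.8115
Iteration 2:
  x = (3 - (-2)·-1.4572 - (3)·-2.8115) / (-7) = -1.2172
  y = (-4 - (4)·-1.2172 - (2)·-2.8115) / (10) = 0.6492
  z = (-10 - (1)·-1.2172 - (-2)·0.6492) / (5) = -1.4969
Iteration 3:
  x = (3 - (-2)·0.6492 - (3)·-1.4969) / (-7) = -1.2556
  y = (-4 - (4)·-1.2556 - (2)·-1.4969) / (10) = 0.4016
  z = (-10 - (1)·-1.2556 - (-2)·0.4016) / (5) = -1.5882

-1.2556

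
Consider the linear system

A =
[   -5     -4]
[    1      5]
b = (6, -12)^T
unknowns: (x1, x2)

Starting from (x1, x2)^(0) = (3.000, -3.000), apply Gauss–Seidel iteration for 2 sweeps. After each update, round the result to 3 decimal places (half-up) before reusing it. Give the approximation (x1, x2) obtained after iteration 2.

Iteration 1:
  x1 = (6 - (-4)·-3.000) / (-5) = 1.200
  x2 = (-12 - (1)·1.200) / (5) = -2.640
Iteration 2:
  x1 = (6 - (-4)·-2.640) / (-5) = 0.912
  x2 = (-12 - (1)·0.912) / (5) = -2.582

(0.912, -2.582)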